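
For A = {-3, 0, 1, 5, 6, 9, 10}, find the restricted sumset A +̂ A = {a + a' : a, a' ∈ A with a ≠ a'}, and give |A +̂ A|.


Restricted sumset: A +̂ A = {a + a' : a ∈ A, a' ∈ A, a ≠ a'}.
Equivalently, take A + A and drop any sum 2a that is achievable ONLY as a + a for a ∈ A (i.e. sums representable only with equal summands).
Enumerate pairs (a, a') with a < a' (symmetric, so each unordered pair gives one sum; this covers all a ≠ a'):
  -3 + 0 = -3
  -3 + 1 = -2
  -3 + 5 = 2
  -3 + 6 = 3
  -3 + 9 = 6
  -3 + 10 = 7
  0 + 1 = 1
  0 + 5 = 5
  0 + 6 = 6
  0 + 9 = 9
  0 + 10 = 10
  1 + 5 = 6
  1 + 6 = 7
  1 + 9 = 10
  1 + 10 = 11
  5 + 6 = 11
  5 + 9 = 14
  5 + 10 = 15
  6 + 9 = 15
  6 + 10 = 16
  9 + 10 = 19
Collected distinct sums: {-3, -2, 1, 2, 3, 5, 6, 7, 9, 10, 11, 14, 15, 16, 19}
|A +̂ A| = 15
(Reference bound: |A +̂ A| ≥ 2|A| - 3 for |A| ≥ 2, with |A| = 7 giving ≥ 11.)

|A +̂ A| = 15


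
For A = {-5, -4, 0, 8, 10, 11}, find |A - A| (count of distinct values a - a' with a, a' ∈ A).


A - A = {a - a' : a, a' ∈ A}; |A| = 6.
Bounds: 2|A|-1 ≤ |A - A| ≤ |A|² - |A| + 1, i.e. 11 ≤ |A - A| ≤ 31.
Note: 0 ∈ A - A always (from a - a). The set is symmetric: if d ∈ A - A then -d ∈ A - A.
Enumerate nonzero differences d = a - a' with a > a' (then include -d):
Positive differences: {1, 2, 3, 4, 5, 8, 10, 11, 12, 13, 14, 15, 16}
Full difference set: {0} ∪ (positive diffs) ∪ (negative diffs).
|A - A| = 1 + 2·13 = 27 (matches direct enumeration: 27).

|A - A| = 27


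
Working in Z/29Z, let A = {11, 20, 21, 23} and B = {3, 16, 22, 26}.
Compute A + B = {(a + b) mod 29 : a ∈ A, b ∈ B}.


Work in Z/29Z: reduce every sum a + b modulo 29.
Enumerate all 16 pairs:
a = 11: 11+3=14, 11+16=27, 11+22=4, 11+26=8
a = 20: 20+3=23, 20+16=7, 20+22=13, 20+26=17
a = 21: 21+3=24, 21+16=8, 21+22=14, 21+26=18
a = 23: 23+3=26, 23+16=10, 23+22=16, 23+26=20
Distinct residues collected: {4, 7, 8, 10, 13, 14, 16, 17, 18, 20, 23, 24, 26, 27}
|A + B| = 14 (out of 29 total residues).

A + B = {4, 7, 8, 10, 13, 14, 16, 17, 18, 20, 23, 24, 26, 27}


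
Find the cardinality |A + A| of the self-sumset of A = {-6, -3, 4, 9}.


A + A = {a + a' : a, a' ∈ A}; |A| = 4.
General bounds: 2|A| - 1 ≤ |A + A| ≤ |A|(|A|+1)/2, i.e. 7 ≤ |A + A| ≤ 10.
Lower bound 2|A|-1 is attained iff A is an arithmetic progression.
Enumerate sums a + a' for a ≤ a' (symmetric, so this suffices):
a = -6: -6+-6=-12, -6+-3=-9, -6+4=-2, -6+9=3
a = -3: -3+-3=-6, -3+4=1, -3+9=6
a = 4: 4+4=8, 4+9=13
a = 9: 9+9=18
Distinct sums: {-12, -9, -6, -2, 1, 3, 6, 8, 13, 18}
|A + A| = 10

|A + A| = 10


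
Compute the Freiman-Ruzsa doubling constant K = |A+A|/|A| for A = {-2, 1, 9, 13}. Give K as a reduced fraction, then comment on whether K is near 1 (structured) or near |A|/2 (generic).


|A| = 4.
Compute A + A by enumerating all 16 pairs.
A + A = {-4, -1, 2, 7, 10, 11, 14, 18, 22, 26}, so |A + A| = 10.
K = |A + A| / |A| = 10/4 = 5/2 ≈ 2.5000.
Reference: AP of size 4 gives K = 7/4 ≈ 1.7500; a fully generic set of size 4 gives K ≈ 2.5000.

|A| = 4, |A + A| = 10, K = 10/4 = 5/2.


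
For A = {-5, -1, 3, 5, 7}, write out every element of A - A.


A - A = {a - a' : a, a' ∈ A}.
Compute a - a' for each ordered pair (a, a'):
a = -5: -5--5=0, -5--1=-4, -5-3=-8, -5-5=-10, -5-7=-12
a = -1: -1--5=4, -1--1=0, -1-3=-4, -1-5=-6, -1-7=-8
a = 3: 3--5=8, 3--1=4, 3-3=0, 3-5=-2, 3-7=-4
a = 5: 5--5=10, 5--1=6, 5-3=2, 5-5=0, 5-7=-2
a = 7: 7--5=12, 7--1=8, 7-3=4, 7-5=2, 7-7=0
Collecting distinct values (and noting 0 appears from a-a):
A - A = {-12, -10, -8, -6, -4, -2, 0, 2, 4, 6, 8, 10, 12}
|A - A| = 13

A - A = {-12, -10, -8, -6, -4, -2, 0, 2, 4, 6, 8, 10, 12}


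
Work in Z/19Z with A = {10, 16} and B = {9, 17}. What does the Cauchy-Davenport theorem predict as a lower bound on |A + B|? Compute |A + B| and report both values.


Cauchy-Davenport: |A + B| ≥ min(p, |A| + |B| - 1) for A, B nonempty in Z/pZ.
|A| = 2, |B| = 2, p = 19.
CD lower bound = min(19, 2 + 2 - 1) = min(19, 3) = 3.
Compute A + B mod 19 directly:
a = 10: 10+9=0, 10+17=8
a = 16: 16+9=6, 16+17=14
A + B = {0, 6, 8, 14}, so |A + B| = 4.
Verify: 4 ≥ 3? Yes ✓.

CD lower bound = 3, actual |A + B| = 4.


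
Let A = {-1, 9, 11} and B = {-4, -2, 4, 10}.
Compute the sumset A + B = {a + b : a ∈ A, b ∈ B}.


A + B = {a + b : a ∈ A, b ∈ B}.
Enumerate all |A|·|B| = 3·4 = 12 pairs (a, b) and collect distinct sums.
a = -1: -1+-4=-5, -1+-2=-3, -1+4=3, -1+10=9
a = 9: 9+-4=5, 9+-2=7, 9+4=13, 9+10=19
a = 11: 11+-4=7, 11+-2=9, 11+4=15, 11+10=21
Collecting distinct sums: A + B = {-5, -3, 3, 5, 7, 9, 13, 15, 19, 21}
|A + B| = 10

A + B = {-5, -3, 3, 5, 7, 9, 13, 15, 19, 21}


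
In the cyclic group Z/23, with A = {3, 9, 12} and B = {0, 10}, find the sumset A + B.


Work in Z/23Z: reduce every sum a + b modulo 23.
Enumerate all 6 pairs:
a = 3: 3+0=3, 3+10=13
a = 9: 9+0=9, 9+10=19
a = 12: 12+0=12, 12+10=22
Distinct residues collected: {3, 9, 12, 13, 19, 22}
|A + B| = 6 (out of 23 total residues).

A + B = {3, 9, 12, 13, 19, 22}


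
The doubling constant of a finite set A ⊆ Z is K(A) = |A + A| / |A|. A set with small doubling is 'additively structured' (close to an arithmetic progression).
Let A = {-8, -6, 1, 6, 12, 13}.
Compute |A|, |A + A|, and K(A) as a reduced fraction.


|A| = 6.
Compute A + A by enumerating all 36 pairs.
A + A = {-16, -14, -12, -7, -5, -2, 0, 2, 4, 5, 6, 7, 12, 13, 14, 18, 19, 24, 25, 26}, so |A + A| = 20.
K = |A + A| / |A| = 20/6 = 10/3 ≈ 3.3333.
Reference: AP of size 6 gives K = 11/6 ≈ 1.8333; a fully generic set of size 6 gives K ≈ 3.5000.

|A| = 6, |A + A| = 20, K = 20/6 = 10/3.


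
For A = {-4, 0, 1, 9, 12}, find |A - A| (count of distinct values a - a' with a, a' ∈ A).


A - A = {a - a' : a, a' ∈ A}; |A| = 5.
Bounds: 2|A|-1 ≤ |A - A| ≤ |A|² - |A| + 1, i.e. 9 ≤ |A - A| ≤ 21.
Note: 0 ∈ A - A always (from a - a). The set is symmetric: if d ∈ A - A then -d ∈ A - A.
Enumerate nonzero differences d = a - a' with a > a' (then include -d):
Positive differences: {1, 3, 4, 5, 8, 9, 11, 12, 13, 16}
Full difference set: {0} ∪ (positive diffs) ∪ (negative diffs).
|A - A| = 1 + 2·10 = 21 (matches direct enumeration: 21).

|A - A| = 21


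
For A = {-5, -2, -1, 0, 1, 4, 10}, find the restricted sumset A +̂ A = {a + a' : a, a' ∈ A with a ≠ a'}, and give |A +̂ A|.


Restricted sumset: A +̂ A = {a + a' : a ∈ A, a' ∈ A, a ≠ a'}.
Equivalently, take A + A and drop any sum 2a that is achievable ONLY as a + a for a ∈ A (i.e. sums representable only with equal summands).
Enumerate pairs (a, a') with a < a' (symmetric, so each unordered pair gives one sum; this covers all a ≠ a'):
  -5 + -2 = -7
  -5 + -1 = -6
  -5 + 0 = -5
  -5 + 1 = -4
  -5 + 4 = -1
  -5 + 10 = 5
  -2 + -1 = -3
  -2 + 0 = -2
  -2 + 1 = -1
  -2 + 4 = 2
  -2 + 10 = 8
  -1 + 0 = -1
  -1 + 1 = 0
  -1 + 4 = 3
  -1 + 10 = 9
  0 + 1 = 1
  0 + 4 = 4
  0 + 10 = 10
  1 + 4 = 5
  1 + 10 = 11
  4 + 10 = 14
Collected distinct sums: {-7, -6, -5, -4, -3, -2, -1, 0, 1, 2, 3, 4, 5, 8, 9, 10, 11, 14}
|A +̂ A| = 18
(Reference bound: |A +̂ A| ≥ 2|A| - 3 for |A| ≥ 2, with |A| = 7 giving ≥ 11.)

|A +̂ A| = 18


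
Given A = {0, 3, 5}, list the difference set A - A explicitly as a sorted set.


A - A = {a - a' : a, a' ∈ A}.
Compute a - a' for each ordered pair (a, a'):
a = 0: 0-0=0, 0-3=-3, 0-5=-5
a = 3: 3-0=3, 3-3=0, 3-5=-2
a = 5: 5-0=5, 5-3=2, 5-5=0
Collecting distinct values (and noting 0 appears from a-a):
A - A = {-5, -3, -2, 0, 2, 3, 5}
|A - A| = 7

A - A = {-5, -3, -2, 0, 2, 3, 5}


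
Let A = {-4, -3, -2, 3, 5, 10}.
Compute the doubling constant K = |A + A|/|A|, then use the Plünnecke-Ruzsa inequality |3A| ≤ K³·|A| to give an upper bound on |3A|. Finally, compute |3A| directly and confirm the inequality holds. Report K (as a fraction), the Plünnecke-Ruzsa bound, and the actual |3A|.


|A| = 6.
Step 1: Compute A + A by enumerating all 36 pairs.
A + A = {-8, -7, -6, -5, -4, -1, 0, 1, 2, 3, 6, 7, 8, 10, 13, 15, 20}, so |A + A| = 17.
Step 2: Doubling constant K = |A + A|/|A| = 17/6 = 17/6 ≈ 2.8333.
Step 3: Plünnecke-Ruzsa gives |3A| ≤ K³·|A| = (2.8333)³ · 6 ≈ 136.4722.
Step 4: Compute 3A = A + A + A directly by enumerating all triples (a,b,c) ∈ A³; |3A| = 34.
Step 5: Check 34 ≤ 136.4722? Yes ✓.

K = 17/6, Plünnecke-Ruzsa bound K³|A| ≈ 136.4722, |3A| = 34, inequality holds.


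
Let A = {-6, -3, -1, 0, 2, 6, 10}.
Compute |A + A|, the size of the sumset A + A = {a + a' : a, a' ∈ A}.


A + A = {a + a' : a, a' ∈ A}; |A| = 7.
General bounds: 2|A| - 1 ≤ |A + A| ≤ |A|(|A|+1)/2, i.e. 13 ≤ |A + A| ≤ 28.
Lower bound 2|A|-1 is attained iff A is an arithmetic progression.
Enumerate sums a + a' for a ≤ a' (symmetric, so this suffices):
a = -6: -6+-6=-12, -6+-3=-9, -6+-1=-7, -6+0=-6, -6+2=-4, -6+6=0, -6+10=4
a = -3: -3+-3=-6, -3+-1=-4, -3+0=-3, -3+2=-1, -3+6=3, -3+10=7
a = -1: -1+-1=-2, -1+0=-1, -1+2=1, -1+6=5, -1+10=9
a = 0: 0+0=0, 0+2=2, 0+6=6, 0+10=10
a = 2: 2+2=4, 2+6=8, 2+10=12
a = 6: 6+6=12, 6+10=16
a = 10: 10+10=20
Distinct sums: {-12, -9, -7, -6, -4, -3, -2, -1, 0, 1, 2, 3, 4, 5, 6, 7, 8, 9, 10, 12, 16, 20}
|A + A| = 22

|A + A| = 22


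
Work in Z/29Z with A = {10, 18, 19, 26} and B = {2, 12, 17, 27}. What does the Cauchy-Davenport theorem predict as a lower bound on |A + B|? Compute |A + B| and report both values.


Cauchy-Davenport: |A + B| ≥ min(p, |A| + |B| - 1) for A, B nonempty in Z/pZ.
|A| = 4, |B| = 4, p = 29.
CD lower bound = min(29, 4 + 4 - 1) = min(29, 7) = 7.
Compute A + B mod 29 directly:
a = 10: 10+2=12, 10+12=22, 10+17=27, 10+27=8
a = 18: 18+2=20, 18+12=1, 18+17=6, 18+27=16
a = 19: 19+2=21, 19+12=2, 19+17=7, 19+27=17
a = 26: 26+2=28, 26+12=9, 26+17=14, 26+27=24
A + B = {1, 2, 6, 7, 8, 9, 12, 14, 16, 17, 20, 21, 22, 24, 27, 28}, so |A + B| = 16.
Verify: 16 ≥ 7? Yes ✓.

CD lower bound = 7, actual |A + B| = 16.


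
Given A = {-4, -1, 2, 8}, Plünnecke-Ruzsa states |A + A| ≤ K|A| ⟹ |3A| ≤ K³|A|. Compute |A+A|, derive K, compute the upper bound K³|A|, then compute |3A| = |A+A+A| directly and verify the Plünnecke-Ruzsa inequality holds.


|A| = 4.
Step 1: Compute A + A by enumerating all 16 pairs.
A + A = {-8, -5, -2, 1, 4, 7, 10, 16}, so |A + A| = 8.
Step 2: Doubling constant K = |A + A|/|A| = 8/4 = 8/4 ≈ 2.0000.
Step 3: Plünnecke-Ruzsa gives |3A| ≤ K³·|A| = (2.0000)³ · 4 ≈ 32.0000.
Step 4: Compute 3A = A + A + A directly by enumerating all triples (a,b,c) ∈ A³; |3A| = 12.
Step 5: Check 12 ≤ 32.0000? Yes ✓.

K = 8/4, Plünnecke-Ruzsa bound K³|A| ≈ 32.0000, |3A| = 12, inequality holds.


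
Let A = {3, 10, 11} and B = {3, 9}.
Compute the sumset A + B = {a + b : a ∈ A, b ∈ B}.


A + B = {a + b : a ∈ A, b ∈ B}.
Enumerate all |A|·|B| = 3·2 = 6 pairs (a, b) and collect distinct sums.
a = 3: 3+3=6, 3+9=12
a = 10: 10+3=13, 10+9=19
a = 11: 11+3=14, 11+9=20
Collecting distinct sums: A + B = {6, 12, 13, 14, 19, 20}
|A + B| = 6

A + B = {6, 12, 13, 14, 19, 20}


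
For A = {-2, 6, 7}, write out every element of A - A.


A - A = {a - a' : a, a' ∈ A}.
Compute a - a' for each ordered pair (a, a'):
a = -2: -2--2=0, -2-6=-8, -2-7=-9
a = 6: 6--2=8, 6-6=0, 6-7=-1
a = 7: 7--2=9, 7-6=1, 7-7=0
Collecting distinct values (and noting 0 appears from a-a):
A - A = {-9, -8, -1, 0, 1, 8, 9}
|A - A| = 7

A - A = {-9, -8, -1, 0, 1, 8, 9}


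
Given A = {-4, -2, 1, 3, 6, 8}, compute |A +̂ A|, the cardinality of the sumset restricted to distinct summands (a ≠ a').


Restricted sumset: A +̂ A = {a + a' : a ∈ A, a' ∈ A, a ≠ a'}.
Equivalently, take A + A and drop any sum 2a that is achievable ONLY as a + a for a ∈ A (i.e. sums representable only with equal summands).
Enumerate pairs (a, a') with a < a' (symmetric, so each unordered pair gives one sum; this covers all a ≠ a'):
  -4 + -2 = -6
  -4 + 1 = -3
  -4 + 3 = -1
  -4 + 6 = 2
  -4 + 8 = 4
  -2 + 1 = -1
  -2 + 3 = 1
  -2 + 6 = 4
  -2 + 8 = 6
  1 + 3 = 4
  1 + 6 = 7
  1 + 8 = 9
  3 + 6 = 9
  3 + 8 = 11
  6 + 8 = 14
Collected distinct sums: {-6, -3, -1, 1, 2, 4, 6, 7, 9, 11, 14}
|A +̂ A| = 11
(Reference bound: |A +̂ A| ≥ 2|A| - 3 for |A| ≥ 2, with |A| = 6 giving ≥ 9.)

|A +̂ A| = 11


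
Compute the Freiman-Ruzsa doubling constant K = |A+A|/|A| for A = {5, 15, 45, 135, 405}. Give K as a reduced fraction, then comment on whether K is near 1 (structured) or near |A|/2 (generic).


|A| = 5.
Compute A + A by enumerating all 25 pairs.
A + A = {10, 20, 30, 50, 60, 90, 140, 150, 180, 270, 410, 420, 450, 540, 810}, so |A + A| = 15.
K = |A + A| / |A| = 15/5 = 3/1 ≈ 3.0000.
Reference: AP of size 5 gives K = 9/5 ≈ 1.8000; a fully generic set of size 5 gives K ≈ 3.0000.

|A| = 5, |A + A| = 15, K = 15/5 = 3/1.


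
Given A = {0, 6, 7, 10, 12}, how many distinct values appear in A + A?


A + A = {a + a' : a, a' ∈ A}; |A| = 5.
General bounds: 2|A| - 1 ≤ |A + A| ≤ |A|(|A|+1)/2, i.e. 9 ≤ |A + A| ≤ 15.
Lower bound 2|A|-1 is attained iff A is an arithmetic progression.
Enumerate sums a + a' for a ≤ a' (symmetric, so this suffices):
a = 0: 0+0=0, 0+6=6, 0+7=7, 0+10=10, 0+12=12
a = 6: 6+6=12, 6+7=13, 6+10=16, 6+12=18
a = 7: 7+7=14, 7+10=17, 7+12=19
a = 10: 10+10=20, 10+12=22
a = 12: 12+12=24
Distinct sums: {0, 6, 7, 10, 12, 13, 14, 16, 17, 18, 19, 20, 22, 24}
|A + A| = 14

|A + A| = 14


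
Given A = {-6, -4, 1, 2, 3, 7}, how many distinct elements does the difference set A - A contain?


A - A = {a - a' : a, a' ∈ A}; |A| = 6.
Bounds: 2|A|-1 ≤ |A - A| ≤ |A|² - |A| + 1, i.e. 11 ≤ |A - A| ≤ 31.
Note: 0 ∈ A - A always (from a - a). The set is symmetric: if d ∈ A - A then -d ∈ A - A.
Enumerate nonzero differences d = a - a' with a > a' (then include -d):
Positive differences: {1, 2, 4, 5, 6, 7, 8, 9, 11, 13}
Full difference set: {0} ∪ (positive diffs) ∪ (negative diffs).
|A - A| = 1 + 2·10 = 21 (matches direct enumeration: 21).

|A - A| = 21


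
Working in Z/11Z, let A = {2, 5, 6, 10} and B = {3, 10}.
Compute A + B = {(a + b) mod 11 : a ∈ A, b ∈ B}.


Work in Z/11Z: reduce every sum a + b modulo 11.
Enumerate all 8 pairs:
a = 2: 2+3=5, 2+10=1
a = 5: 5+3=8, 5+10=4
a = 6: 6+3=9, 6+10=5
a = 10: 10+3=2, 10+10=9
Distinct residues collected: {1, 2, 4, 5, 8, 9}
|A + B| = 6 (out of 11 total residues).

A + B = {1, 2, 4, 5, 8, 9}


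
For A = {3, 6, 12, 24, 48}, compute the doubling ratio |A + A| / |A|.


|A| = 5.
Compute A + A by enumerating all 25 pairs.
A + A = {6, 9, 12, 15, 18, 24, 27, 30, 36, 48, 51, 54, 60, 72, 96}, so |A + A| = 15.
K = |A + A| / |A| = 15/5 = 3/1 ≈ 3.0000.
Reference: AP of size 5 gives K = 9/5 ≈ 1.8000; a fully generic set of size 5 gives K ≈ 3.0000.

|A| = 5, |A + A| = 15, K = 15/5 = 3/1.


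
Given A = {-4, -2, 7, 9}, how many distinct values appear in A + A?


A + A = {a + a' : a, a' ∈ A}; |A| = 4.
General bounds: 2|A| - 1 ≤ |A + A| ≤ |A|(|A|+1)/2, i.e. 7 ≤ |A + A| ≤ 10.
Lower bound 2|A|-1 is attained iff A is an arithmetic progression.
Enumerate sums a + a' for a ≤ a' (symmetric, so this suffices):
a = -4: -4+-4=-8, -4+-2=-6, -4+7=3, -4+9=5
a = -2: -2+-2=-4, -2+7=5, -2+9=7
a = 7: 7+7=14, 7+9=16
a = 9: 9+9=18
Distinct sums: {-8, -6, -4, 3, 5, 7, 14, 16, 18}
|A + A| = 9

|A + A| = 9


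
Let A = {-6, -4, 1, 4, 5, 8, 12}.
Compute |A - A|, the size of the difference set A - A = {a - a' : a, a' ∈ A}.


A - A = {a - a' : a, a' ∈ A}; |A| = 7.
Bounds: 2|A|-1 ≤ |A - A| ≤ |A|² - |A| + 1, i.e. 13 ≤ |A - A| ≤ 43.
Note: 0 ∈ A - A always (from a - a). The set is symmetric: if d ∈ A - A then -d ∈ A - A.
Enumerate nonzero differences d = a - a' with a > a' (then include -d):
Positive differences: {1, 2, 3, 4, 5, 7, 8, 9, 10, 11, 12, 14, 16, 18}
Full difference set: {0} ∪ (positive diffs) ∪ (negative diffs).
|A - A| = 1 + 2·14 = 29 (matches direct enumeration: 29).

|A - A| = 29


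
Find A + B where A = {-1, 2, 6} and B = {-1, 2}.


A + B = {a + b : a ∈ A, b ∈ B}.
Enumerate all |A|·|B| = 3·2 = 6 pairs (a, b) and collect distinct sums.
a = -1: -1+-1=-2, -1+2=1
a = 2: 2+-1=1, 2+2=4
a = 6: 6+-1=5, 6+2=8
Collecting distinct sums: A + B = {-2, 1, 4, 5, 8}
|A + B| = 5

A + B = {-2, 1, 4, 5, 8}


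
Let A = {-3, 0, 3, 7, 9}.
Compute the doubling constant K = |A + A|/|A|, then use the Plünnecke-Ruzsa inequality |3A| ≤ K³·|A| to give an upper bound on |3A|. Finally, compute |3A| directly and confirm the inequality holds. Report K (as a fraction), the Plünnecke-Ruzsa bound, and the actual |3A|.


|A| = 5.
Step 1: Compute A + A by enumerating all 25 pairs.
A + A = {-6, -3, 0, 3, 4, 6, 7, 9, 10, 12, 14, 16, 18}, so |A + A| = 13.
Step 2: Doubling constant K = |A + A|/|A| = 13/5 = 13/5 ≈ 2.6000.
Step 3: Plünnecke-Ruzsa gives |3A| ≤ K³·|A| = (2.6000)³ · 5 ≈ 87.8800.
Step 4: Compute 3A = A + A + A directly by enumerating all triples (a,b,c) ∈ A³; |3A| = 24.
Step 5: Check 24 ≤ 87.8800? Yes ✓.

K = 13/5, Plünnecke-Ruzsa bound K³|A| ≈ 87.8800, |3A| = 24, inequality holds.


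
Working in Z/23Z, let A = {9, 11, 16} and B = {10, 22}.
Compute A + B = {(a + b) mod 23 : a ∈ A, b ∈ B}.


Work in Z/23Z: reduce every sum a + b modulo 23.
Enumerate all 6 pairs:
a = 9: 9+10=19, 9+22=8
a = 11: 11+10=21, 11+22=10
a = 16: 16+10=3, 16+22=15
Distinct residues collected: {3, 8, 10, 15, 19, 21}
|A + B| = 6 (out of 23 total residues).

A + B = {3, 8, 10, 15, 19, 21}


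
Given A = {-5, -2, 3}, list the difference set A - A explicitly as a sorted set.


A - A = {a - a' : a, a' ∈ A}.
Compute a - a' for each ordered pair (a, a'):
a = -5: -5--5=0, -5--2=-3, -5-3=-8
a = -2: -2--5=3, -2--2=0, -2-3=-5
a = 3: 3--5=8, 3--2=5, 3-3=0
Collecting distinct values (and noting 0 appears from a-a):
A - A = {-8, -5, -3, 0, 3, 5, 8}
|A - A| = 7

A - A = {-8, -5, -3, 0, 3, 5, 8}


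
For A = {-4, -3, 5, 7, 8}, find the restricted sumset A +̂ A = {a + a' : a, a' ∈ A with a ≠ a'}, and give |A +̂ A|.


Restricted sumset: A +̂ A = {a + a' : a ∈ A, a' ∈ A, a ≠ a'}.
Equivalently, take A + A and drop any sum 2a that is achievable ONLY as a + a for a ∈ A (i.e. sums representable only with equal summands).
Enumerate pairs (a, a') with a < a' (symmetric, so each unordered pair gives one sum; this covers all a ≠ a'):
  -4 + -3 = -7
  -4 + 5 = 1
  -4 + 7 = 3
  -4 + 8 = 4
  -3 + 5 = 2
  -3 + 7 = 4
  -3 + 8 = 5
  5 + 7 = 12
  5 + 8 = 13
  7 + 8 = 15
Collected distinct sums: {-7, 1, 2, 3, 4, 5, 12, 13, 15}
|A +̂ A| = 9
(Reference bound: |A +̂ A| ≥ 2|A| - 3 for |A| ≥ 2, with |A| = 5 giving ≥ 7.)

|A +̂ A| = 9


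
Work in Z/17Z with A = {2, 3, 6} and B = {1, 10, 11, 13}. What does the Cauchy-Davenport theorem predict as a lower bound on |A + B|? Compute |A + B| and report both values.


Cauchy-Davenport: |A + B| ≥ min(p, |A| + |B| - 1) for A, B nonempty in Z/pZ.
|A| = 3, |B| = 4, p = 17.
CD lower bound = min(17, 3 + 4 - 1) = min(17, 6) = 6.
Compute A + B mod 17 directly:
a = 2: 2+1=3, 2+10=12, 2+11=13, 2+13=15
a = 3: 3+1=4, 3+10=13, 3+11=14, 3+13=16
a = 6: 6+1=7, 6+10=16, 6+11=0, 6+13=2
A + B = {0, 2, 3, 4, 7, 12, 13, 14, 15, 16}, so |A + B| = 10.
Verify: 10 ≥ 6? Yes ✓.

CD lower bound = 6, actual |A + B| = 10.


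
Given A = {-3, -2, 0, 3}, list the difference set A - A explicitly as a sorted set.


A - A = {a - a' : a, a' ∈ A}.
Compute a - a' for each ordered pair (a, a'):
a = -3: -3--3=0, -3--2=-1, -3-0=-3, -3-3=-6
a = -2: -2--3=1, -2--2=0, -2-0=-2, -2-3=-5
a = 0: 0--3=3, 0--2=2, 0-0=0, 0-3=-3
a = 3: 3--3=6, 3--2=5, 3-0=3, 3-3=0
Collecting distinct values (and noting 0 appears from a-a):
A - A = {-6, -5, -3, -2, -1, 0, 1, 2, 3, 5, 6}
|A - A| = 11

A - A = {-6, -5, -3, -2, -1, 0, 1, 2, 3, 5, 6}


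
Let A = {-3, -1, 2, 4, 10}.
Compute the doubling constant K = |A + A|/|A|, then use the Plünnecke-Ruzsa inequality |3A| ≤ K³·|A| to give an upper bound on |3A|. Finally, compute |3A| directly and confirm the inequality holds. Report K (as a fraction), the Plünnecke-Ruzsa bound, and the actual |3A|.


|A| = 5.
Step 1: Compute A + A by enumerating all 25 pairs.
A + A = {-6, -4, -2, -1, 1, 3, 4, 6, 7, 8, 9, 12, 14, 20}, so |A + A| = 14.
Step 2: Doubling constant K = |A + A|/|A| = 14/5 = 14/5 ≈ 2.8000.
Step 3: Plünnecke-Ruzsa gives |3A| ≤ K³·|A| = (2.8000)³ · 5 ≈ 109.7600.
Step 4: Compute 3A = A + A + A directly by enumerating all triples (a,b,c) ∈ A³; |3A| = 28.
Step 5: Check 28 ≤ 109.7600? Yes ✓.

K = 14/5, Plünnecke-Ruzsa bound K³|A| ≈ 109.7600, |3A| = 28, inequality holds.


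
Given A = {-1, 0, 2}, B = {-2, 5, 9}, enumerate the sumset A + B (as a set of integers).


A + B = {a + b : a ∈ A, b ∈ B}.
Enumerate all |A|·|B| = 3·3 = 9 pairs (a, b) and collect distinct sums.
a = -1: -1+-2=-3, -1+5=4, -1+9=8
a = 0: 0+-2=-2, 0+5=5, 0+9=9
a = 2: 2+-2=0, 2+5=7, 2+9=11
Collecting distinct sums: A + B = {-3, -2, 0, 4, 5, 7, 8, 9, 11}
|A + B| = 9

A + B = {-3, -2, 0, 4, 5, 7, 8, 9, 11}


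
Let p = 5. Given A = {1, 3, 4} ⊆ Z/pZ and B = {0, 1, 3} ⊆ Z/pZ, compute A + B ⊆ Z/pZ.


Work in Z/5Z: reduce every sum a + b modulo 5.
Enumerate all 9 pairs:
a = 1: 1+0=1, 1+1=2, 1+3=4
a = 3: 3+0=3, 3+1=4, 3+3=1
a = 4: 4+0=4, 4+1=0, 4+3=2
Distinct residues collected: {0, 1, 2, 3, 4}
|A + B| = 5 (out of 5 total residues).

A + B = {0, 1, 2, 3, 4}


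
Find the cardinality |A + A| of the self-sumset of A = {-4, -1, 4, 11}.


A + A = {a + a' : a, a' ∈ A}; |A| = 4.
General bounds: 2|A| - 1 ≤ |A + A| ≤ |A|(|A|+1)/2, i.e. 7 ≤ |A + A| ≤ 10.
Lower bound 2|A|-1 is attained iff A is an arithmetic progression.
Enumerate sums a + a' for a ≤ a' (symmetric, so this suffices):
a = -4: -4+-4=-8, -4+-1=-5, -4+4=0, -4+11=7
a = -1: -1+-1=-2, -1+4=3, -1+11=10
a = 4: 4+4=8, 4+11=15
a = 11: 11+11=22
Distinct sums: {-8, -5, -2, 0, 3, 7, 8, 10, 15, 22}
|A + A| = 10

|A + A| = 10


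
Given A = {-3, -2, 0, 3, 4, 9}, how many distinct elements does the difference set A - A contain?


A - A = {a - a' : a, a' ∈ A}; |A| = 6.
Bounds: 2|A|-1 ≤ |A - A| ≤ |A|² - |A| + 1, i.e. 11 ≤ |A - A| ≤ 31.
Note: 0 ∈ A - A always (from a - a). The set is symmetric: if d ∈ A - A then -d ∈ A - A.
Enumerate nonzero differences d = a - a' with a > a' (then include -d):
Positive differences: {1, 2, 3, 4, 5, 6, 7, 9, 11, 12}
Full difference set: {0} ∪ (positive diffs) ∪ (negative diffs).
|A - A| = 1 + 2·10 = 21 (matches direct enumeration: 21).

|A - A| = 21


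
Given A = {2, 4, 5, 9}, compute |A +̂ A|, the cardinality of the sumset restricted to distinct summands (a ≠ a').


Restricted sumset: A +̂ A = {a + a' : a ∈ A, a' ∈ A, a ≠ a'}.
Equivalently, take A + A and drop any sum 2a that is achievable ONLY as a + a for a ∈ A (i.e. sums representable only with equal summands).
Enumerate pairs (a, a') with a < a' (symmetric, so each unordered pair gives one sum; this covers all a ≠ a'):
  2 + 4 = 6
  2 + 5 = 7
  2 + 9 = 11
  4 + 5 = 9
  4 + 9 = 13
  5 + 9 = 14
Collected distinct sums: {6, 7, 9, 11, 13, 14}
|A +̂ A| = 6
(Reference bound: |A +̂ A| ≥ 2|A| - 3 for |A| ≥ 2, with |A| = 4 giving ≥ 5.)

|A +̂ A| = 6


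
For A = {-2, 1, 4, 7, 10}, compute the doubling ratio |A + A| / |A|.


|A| = 5.
Compute A + A by enumerating all 25 pairs.
A + A = {-4, -1, 2, 5, 8, 11, 14, 17, 20}, so |A + A| = 9.
K = |A + A| / |A| = 9/5 (already in lowest terms) ≈ 1.8000.
Reference: AP of size 5 gives K = 9/5 ≈ 1.8000; a fully generic set of size 5 gives K ≈ 3.0000.

|A| = 5, |A + A| = 9, K = 9/5.


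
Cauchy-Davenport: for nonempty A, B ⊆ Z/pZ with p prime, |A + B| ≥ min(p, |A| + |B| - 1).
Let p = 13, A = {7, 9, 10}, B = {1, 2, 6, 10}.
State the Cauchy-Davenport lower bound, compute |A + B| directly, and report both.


Cauchy-Davenport: |A + B| ≥ min(p, |A| + |B| - 1) for A, B nonempty in Z/pZ.
|A| = 3, |B| = 4, p = 13.
CD lower bound = min(13, 3 + 4 - 1) = min(13, 6) = 6.
Compute A + B mod 13 directly:
a = 7: 7+1=8, 7+2=9, 7+6=0, 7+10=4
a = 9: 9+1=10, 9+2=11, 9+6=2, 9+10=6
a = 10: 10+1=11, 10+2=12, 10+6=3, 10+10=7
A + B = {0, 2, 3, 4, 6, 7, 8, 9, 10, 11, 12}, so |A + B| = 11.
Verify: 11 ≥ 6? Yes ✓.

CD lower bound = 6, actual |A + B| = 11.


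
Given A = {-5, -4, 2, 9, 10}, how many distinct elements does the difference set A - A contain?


A - A = {a - a' : a, a' ∈ A}; |A| = 5.
Bounds: 2|A|-1 ≤ |A - A| ≤ |A|² - |A| + 1, i.e. 9 ≤ |A - A| ≤ 21.
Note: 0 ∈ A - A always (from a - a). The set is symmetric: if d ∈ A - A then -d ∈ A - A.
Enumerate nonzero differences d = a - a' with a > a' (then include -d):
Positive differences: {1, 6, 7, 8, 13, 14, 15}
Full difference set: {0} ∪ (positive diffs) ∪ (negative diffs).
|A - A| = 1 + 2·7 = 15 (matches direct enumeration: 15).

|A - A| = 15


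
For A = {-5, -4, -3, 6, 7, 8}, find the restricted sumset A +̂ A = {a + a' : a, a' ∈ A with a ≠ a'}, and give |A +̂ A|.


Restricted sumset: A +̂ A = {a + a' : a ∈ A, a' ∈ A, a ≠ a'}.
Equivalently, take A + A and drop any sum 2a that is achievable ONLY as a + a for a ∈ A (i.e. sums representable only with equal summands).
Enumerate pairs (a, a') with a < a' (symmetric, so each unordered pair gives one sum; this covers all a ≠ a'):
  -5 + -4 = -9
  -5 + -3 = -8
  -5 + 6 = 1
  -5 + 7 = 2
  -5 + 8 = 3
  -4 + -3 = -7
  -4 + 6 = 2
  -4 + 7 = 3
  -4 + 8 = 4
  -3 + 6 = 3
  -3 + 7 = 4
  -3 + 8 = 5
  6 + 7 = 13
  6 + 8 = 14
  7 + 8 = 15
Collected distinct sums: {-9, -8, -7, 1, 2, 3, 4, 5, 13, 14, 15}
|A +̂ A| = 11
(Reference bound: |A +̂ A| ≥ 2|A| - 3 for |A| ≥ 2, with |A| = 6 giving ≥ 9.)

|A +̂ A| = 11


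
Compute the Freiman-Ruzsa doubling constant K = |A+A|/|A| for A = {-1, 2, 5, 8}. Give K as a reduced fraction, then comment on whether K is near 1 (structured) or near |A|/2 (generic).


|A| = 4.
Compute A + A by enumerating all 16 pairs.
A + A = {-2, 1, 4, 7, 10, 13, 16}, so |A + A| = 7.
K = |A + A| / |A| = 7/4 (already in lowest terms) ≈ 1.7500.
Reference: AP of size 4 gives K = 7/4 ≈ 1.7500; a fully generic set of size 4 gives K ≈ 2.5000.

|A| = 4, |A + A| = 7, K = 7/4.


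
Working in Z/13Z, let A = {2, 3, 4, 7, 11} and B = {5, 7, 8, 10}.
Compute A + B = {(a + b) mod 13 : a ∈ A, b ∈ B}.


Work in Z/13Z: reduce every sum a + b modulo 13.
Enumerate all 20 pairs:
a = 2: 2+5=7, 2+7=9, 2+8=10, 2+10=12
a = 3: 3+5=8, 3+7=10, 3+8=11, 3+10=0
a = 4: 4+5=9, 4+7=11, 4+8=12, 4+10=1
a = 7: 7+5=12, 7+7=1, 7+8=2, 7+10=4
a = 11: 11+5=3, 11+7=5, 11+8=6, 11+10=8
Distinct residues collected: {0, 1, 2, 3, 4, 5, 6, 7, 8, 9, 10, 11, 12}
|A + B| = 13 (out of 13 total residues).

A + B = {0, 1, 2, 3, 4, 5, 6, 7, 8, 9, 10, 11, 12}


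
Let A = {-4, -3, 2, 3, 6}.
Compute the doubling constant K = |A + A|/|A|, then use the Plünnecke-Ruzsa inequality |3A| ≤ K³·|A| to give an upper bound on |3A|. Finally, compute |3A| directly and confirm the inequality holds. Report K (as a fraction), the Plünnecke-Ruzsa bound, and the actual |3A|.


|A| = 5.
Step 1: Compute A + A by enumerating all 25 pairs.
A + A = {-8, -7, -6, -2, -1, 0, 2, 3, 4, 5, 6, 8, 9, 12}, so |A + A| = 14.
Step 2: Doubling constant K = |A + A|/|A| = 14/5 = 14/5 ≈ 2.8000.
Step 3: Plünnecke-Ruzsa gives |3A| ≤ K³·|A| = (2.8000)³ · 5 ≈ 109.7600.
Step 4: Compute 3A = A + A + A directly by enumerating all triples (a,b,c) ∈ A³; |3A| = 26.
Step 5: Check 26 ≤ 109.7600? Yes ✓.

K = 14/5, Plünnecke-Ruzsa bound K³|A| ≈ 109.7600, |3A| = 26, inequality holds.


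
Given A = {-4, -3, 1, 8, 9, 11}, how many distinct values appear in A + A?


A + A = {a + a' : a, a' ∈ A}; |A| = 6.
General bounds: 2|A| - 1 ≤ |A + A| ≤ |A|(|A|+1)/2, i.e. 11 ≤ |A + A| ≤ 21.
Lower bound 2|A|-1 is attained iff A is an arithmetic progression.
Enumerate sums a + a' for a ≤ a' (symmetric, so this suffices):
a = -4: -4+-4=-8, -4+-3=-7, -4+1=-3, -4+8=4, -4+9=5, -4+11=7
a = -3: -3+-3=-6, -3+1=-2, -3+8=5, -3+9=6, -3+11=8
a = 1: 1+1=2, 1+8=9, 1+9=10, 1+11=12
a = 8: 8+8=16, 8+9=17, 8+11=19
a = 9: 9+9=18, 9+11=20
a = 11: 11+11=22
Distinct sums: {-8, -7, -6, -3, -2, 2, 4, 5, 6, 7, 8, 9, 10, 12, 16, 17, 18, 19, 20, 22}
|A + A| = 20

|A + A| = 20


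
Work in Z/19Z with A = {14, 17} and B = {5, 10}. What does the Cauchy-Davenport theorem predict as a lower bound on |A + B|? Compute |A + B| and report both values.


Cauchy-Davenport: |A + B| ≥ min(p, |A| + |B| - 1) for A, B nonempty in Z/pZ.
|A| = 2, |B| = 2, p = 19.
CD lower bound = min(19, 2 + 2 - 1) = min(19, 3) = 3.
Compute A + B mod 19 directly:
a = 14: 14+5=0, 14+10=5
a = 17: 17+5=3, 17+10=8
A + B = {0, 3, 5, 8}, so |A + B| = 4.
Verify: 4 ≥ 3? Yes ✓.

CD lower bound = 3, actual |A + B| = 4.


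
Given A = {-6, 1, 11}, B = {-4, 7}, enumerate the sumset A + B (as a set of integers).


A + B = {a + b : a ∈ A, b ∈ B}.
Enumerate all |A|·|B| = 3·2 = 6 pairs (a, b) and collect distinct sums.
a = -6: -6+-4=-10, -6+7=1
a = 1: 1+-4=-3, 1+7=8
a = 11: 11+-4=7, 11+7=18
Collecting distinct sums: A + B = {-10, -3, 1, 7, 8, 18}
|A + B| = 6

A + B = {-10, -3, 1, 7, 8, 18}


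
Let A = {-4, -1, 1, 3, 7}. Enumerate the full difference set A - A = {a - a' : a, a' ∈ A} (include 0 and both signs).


A - A = {a - a' : a, a' ∈ A}.
Compute a - a' for each ordered pair (a, a'):
a = -4: -4--4=0, -4--1=-3, -4-1=-5, -4-3=-7, -4-7=-11
a = -1: -1--4=3, -1--1=0, -1-1=-2, -1-3=-4, -1-7=-8
a = 1: 1--4=5, 1--1=2, 1-1=0, 1-3=-2, 1-7=-6
a = 3: 3--4=7, 3--1=4, 3-1=2, 3-3=0, 3-7=-4
a = 7: 7--4=11, 7--1=8, 7-1=6, 7-3=4, 7-7=0
Collecting distinct values (and noting 0 appears from a-a):
A - A = {-11, -8, -7, -6, -5, -4, -3, -2, 0, 2, 3, 4, 5, 6, 7, 8, 11}
|A - A| = 17

A - A = {-11, -8, -7, -6, -5, -4, -3, -2, 0, 2, 3, 4, 5, 6, 7, 8, 11}


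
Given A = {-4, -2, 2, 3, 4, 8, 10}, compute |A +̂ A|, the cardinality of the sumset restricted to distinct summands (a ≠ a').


Restricted sumset: A +̂ A = {a + a' : a ∈ A, a' ∈ A, a ≠ a'}.
Equivalently, take A + A and drop any sum 2a that is achievable ONLY as a + a for a ∈ A (i.e. sums representable only with equal summands).
Enumerate pairs (a, a') with a < a' (symmetric, so each unordered pair gives one sum; this covers all a ≠ a'):
  -4 + -2 = -6
  -4 + 2 = -2
  -4 + 3 = -1
  -4 + 4 = 0
  -4 + 8 = 4
  -4 + 10 = 6
  -2 + 2 = 0
  -2 + 3 = 1
  -2 + 4 = 2
  -2 + 8 = 6
  -2 + 10 = 8
  2 + 3 = 5
  2 + 4 = 6
  2 + 8 = 10
  2 + 10 = 12
  3 + 4 = 7
  3 + 8 = 11
  3 + 10 = 13
  4 + 8 = 12
  4 + 10 = 14
  8 + 10 = 18
Collected distinct sums: {-6, -2, -1, 0, 1, 2, 4, 5, 6, 7, 8, 10, 11, 12, 13, 14, 18}
|A +̂ A| = 17
(Reference bound: |A +̂ A| ≥ 2|A| - 3 for |A| ≥ 2, with |A| = 7 giving ≥ 11.)

|A +̂ A| = 17


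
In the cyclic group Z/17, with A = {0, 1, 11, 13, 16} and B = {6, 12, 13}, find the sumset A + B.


Work in Z/17Z: reduce every sum a + b modulo 17.
Enumerate all 15 pairs:
a = 0: 0+6=6, 0+12=12, 0+13=13
a = 1: 1+6=7, 1+12=13, 1+13=14
a = 11: 11+6=0, 11+12=6, 11+13=7
a = 13: 13+6=2, 13+12=8, 13+13=9
a = 16: 16+6=5, 16+12=11, 16+13=12
Distinct residues collected: {0, 2, 5, 6, 7, 8, 9, 11, 12, 13, 14}
|A + B| = 11 (out of 17 total residues).

A + B = {0, 2, 5, 6, 7, 8, 9, 11, 12, 13, 14}


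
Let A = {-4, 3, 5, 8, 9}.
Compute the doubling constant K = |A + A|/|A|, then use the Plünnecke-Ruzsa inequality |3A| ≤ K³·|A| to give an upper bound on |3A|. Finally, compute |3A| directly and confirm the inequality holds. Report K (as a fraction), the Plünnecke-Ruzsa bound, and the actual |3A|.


|A| = 5.
Step 1: Compute A + A by enumerating all 25 pairs.
A + A = {-8, -1, 1, 4, 5, 6, 8, 10, 11, 12, 13, 14, 16, 17, 18}, so |A + A| = 15.
Step 2: Doubling constant K = |A + A|/|A| = 15/5 = 15/5 ≈ 3.0000.
Step 3: Plünnecke-Ruzsa gives |3A| ≤ K³·|A| = (3.0000)³ · 5 ≈ 135.0000.
Step 4: Compute 3A = A + A + A directly by enumerating all triples (a,b,c) ∈ A³; |3A| = 29.
Step 5: Check 29 ≤ 135.0000? Yes ✓.

K = 15/5, Plünnecke-Ruzsa bound K³|A| ≈ 135.0000, |3A| = 29, inequality holds.


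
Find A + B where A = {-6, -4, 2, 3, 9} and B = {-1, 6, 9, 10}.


A + B = {a + b : a ∈ A, b ∈ B}.
Enumerate all |A|·|B| = 5·4 = 20 pairs (a, b) and collect distinct sums.
a = -6: -6+-1=-7, -6+6=0, -6+9=3, -6+10=4
a = -4: -4+-1=-5, -4+6=2, -4+9=5, -4+10=6
a = 2: 2+-1=1, 2+6=8, 2+9=11, 2+10=12
a = 3: 3+-1=2, 3+6=9, 3+9=12, 3+10=13
a = 9: 9+-1=8, 9+6=15, 9+9=18, 9+10=19
Collecting distinct sums: A + B = {-7, -5, 0, 1, 2, 3, 4, 5, 6, 8, 9, 11, 12, 13, 15, 18, 19}
|A + B| = 17

A + B = {-7, -5, 0, 1, 2, 3, 4, 5, 6, 8, 9, 11, 12, 13, 15, 18, 19}


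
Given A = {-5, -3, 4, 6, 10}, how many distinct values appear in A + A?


A + A = {a + a' : a, a' ∈ A}; |A| = 5.
General bounds: 2|A| - 1 ≤ |A + A| ≤ |A|(|A|+1)/2, i.e. 9 ≤ |A + A| ≤ 15.
Lower bound 2|A|-1 is attained iff A is an arithmetic progression.
Enumerate sums a + a' for a ≤ a' (symmetric, so this suffices):
a = -5: -5+-5=-10, -5+-3=-8, -5+4=-1, -5+6=1, -5+10=5
a = -3: -3+-3=-6, -3+4=1, -3+6=3, -3+10=7
a = 4: 4+4=8, 4+6=10, 4+10=14
a = 6: 6+6=12, 6+10=16
a = 10: 10+10=20
Distinct sums: {-10, -8, -6, -1, 1, 3, 5, 7, 8, 10, 12, 14, 16, 20}
|A + A| = 14

|A + A| = 14


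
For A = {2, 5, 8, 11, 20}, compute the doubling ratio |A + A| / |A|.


|A| = 5.
Compute A + A by enumerating all 25 pairs.
A + A = {4, 7, 10, 13, 16, 19, 22, 25, 28, 31, 40}, so |A + A| = 11.
K = |A + A| / |A| = 11/5 (already in lowest terms) ≈ 2.2000.
Reference: AP of size 5 gives K = 9/5 ≈ 1.8000; a fully generic set of size 5 gives K ≈ 3.0000.

|A| = 5, |A + A| = 11, K = 11/5.


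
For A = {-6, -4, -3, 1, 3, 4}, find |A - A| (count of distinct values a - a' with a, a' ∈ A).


A - A = {a - a' : a, a' ∈ A}; |A| = 6.
Bounds: 2|A|-1 ≤ |A - A| ≤ |A|² - |A| + 1, i.e. 11 ≤ |A - A| ≤ 31.
Note: 0 ∈ A - A always (from a - a). The set is symmetric: if d ∈ A - A then -d ∈ A - A.
Enumerate nonzero differences d = a - a' with a > a' (then include -d):
Positive differences: {1, 2, 3, 4, 5, 6, 7, 8, 9, 10}
Full difference set: {0} ∪ (positive diffs) ∪ (negative diffs).
|A - A| = 1 + 2·10 = 21 (matches direct enumeration: 21).

|A - A| = 21


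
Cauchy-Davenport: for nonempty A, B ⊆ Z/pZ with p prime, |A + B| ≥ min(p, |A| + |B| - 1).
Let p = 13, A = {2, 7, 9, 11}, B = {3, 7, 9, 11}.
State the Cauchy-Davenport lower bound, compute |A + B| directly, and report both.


Cauchy-Davenport: |A + B| ≥ min(p, |A| + |B| - 1) for A, B nonempty in Z/pZ.
|A| = 4, |B| = 4, p = 13.
CD lower bound = min(13, 4 + 4 - 1) = min(13, 7) = 7.
Compute A + B mod 13 directly:
a = 2: 2+3=5, 2+7=9, 2+9=11, 2+11=0
a = 7: 7+3=10, 7+7=1, 7+9=3, 7+11=5
a = 9: 9+3=12, 9+7=3, 9+9=5, 9+11=7
a = 11: 11+3=1, 11+7=5, 11+9=7, 11+11=9
A + B = {0, 1, 3, 5, 7, 9, 10, 11, 12}, so |A + B| = 9.
Verify: 9 ≥ 7? Yes ✓.

CD lower bound = 7, actual |A + B| = 9.


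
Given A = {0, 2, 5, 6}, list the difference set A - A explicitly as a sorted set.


A - A = {a - a' : a, a' ∈ A}.
Compute a - a' for each ordered pair (a, a'):
a = 0: 0-0=0, 0-2=-2, 0-5=-5, 0-6=-6
a = 2: 2-0=2, 2-2=0, 2-5=-3, 2-6=-4
a = 5: 5-0=5, 5-2=3, 5-5=0, 5-6=-1
a = 6: 6-0=6, 6-2=4, 6-5=1, 6-6=0
Collecting distinct values (and noting 0 appears from a-a):
A - A = {-6, -5, -4, -3, -2, -1, 0, 1, 2, 3, 4, 5, 6}
|A - A| = 13

A - A = {-6, -5, -4, -3, -2, -1, 0, 1, 2, 3, 4, 5, 6}


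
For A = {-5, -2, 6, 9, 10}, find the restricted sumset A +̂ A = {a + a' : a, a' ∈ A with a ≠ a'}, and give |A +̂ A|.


Restricted sumset: A +̂ A = {a + a' : a ∈ A, a' ∈ A, a ≠ a'}.
Equivalently, take A + A and drop any sum 2a that is achievable ONLY as a + a for a ∈ A (i.e. sums representable only with equal summands).
Enumerate pairs (a, a') with a < a' (symmetric, so each unordered pair gives one sum; this covers all a ≠ a'):
  -5 + -2 = -7
  -5 + 6 = 1
  -5 + 9 = 4
  -5 + 10 = 5
  -2 + 6 = 4
  -2 + 9 = 7
  -2 + 10 = 8
  6 + 9 = 15
  6 + 10 = 16
  9 + 10 = 19
Collected distinct sums: {-7, 1, 4, 5, 7, 8, 15, 16, 19}
|A +̂ A| = 9
(Reference bound: |A +̂ A| ≥ 2|A| - 3 for |A| ≥ 2, with |A| = 5 giving ≥ 7.)

|A +̂ A| = 9


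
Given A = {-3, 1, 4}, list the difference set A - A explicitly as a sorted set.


A - A = {a - a' : a, a' ∈ A}.
Compute a - a' for each ordered pair (a, a'):
a = -3: -3--3=0, -3-1=-4, -3-4=-7
a = 1: 1--3=4, 1-1=0, 1-4=-3
a = 4: 4--3=7, 4-1=3, 4-4=0
Collecting distinct values (and noting 0 appears from a-a):
A - A = {-7, -4, -3, 0, 3, 4, 7}
|A - A| = 7

A - A = {-7, -4, -3, 0, 3, 4, 7}


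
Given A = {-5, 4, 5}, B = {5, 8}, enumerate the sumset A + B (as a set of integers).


A + B = {a + b : a ∈ A, b ∈ B}.
Enumerate all |A|·|B| = 3·2 = 6 pairs (a, b) and collect distinct sums.
a = -5: -5+5=0, -5+8=3
a = 4: 4+5=9, 4+8=12
a = 5: 5+5=10, 5+8=13
Collecting distinct sums: A + B = {0, 3, 9, 10, 12, 13}
|A + B| = 6

A + B = {0, 3, 9, 10, 12, 13}


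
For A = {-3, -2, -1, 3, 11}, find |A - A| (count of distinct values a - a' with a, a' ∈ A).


A - A = {a - a' : a, a' ∈ A}; |A| = 5.
Bounds: 2|A|-1 ≤ |A - A| ≤ |A|² - |A| + 1, i.e. 9 ≤ |A - A| ≤ 21.
Note: 0 ∈ A - A always (from a - a). The set is symmetric: if d ∈ A - A then -d ∈ A - A.
Enumerate nonzero differences d = a - a' with a > a' (then include -d):
Positive differences: {1, 2, 4, 5, 6, 8, 12, 13, 14}
Full difference set: {0} ∪ (positive diffs) ∪ (negative diffs).
|A - A| = 1 + 2·9 = 19 (matches direct enumeration: 19).

|A - A| = 19


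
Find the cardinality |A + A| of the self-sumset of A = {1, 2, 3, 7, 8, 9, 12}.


A + A = {a + a' : a, a' ∈ A}; |A| = 7.
General bounds: 2|A| - 1 ≤ |A + A| ≤ |A|(|A|+1)/2, i.e. 13 ≤ |A + A| ≤ 28.
Lower bound 2|A|-1 is attained iff A is an arithmetic progression.
Enumerate sums a + a' for a ≤ a' (symmetric, so this suffices):
a = 1: 1+1=2, 1+2=3, 1+3=4, 1+7=8, 1+8=9, 1+9=10, 1+12=13
a = 2: 2+2=4, 2+3=5, 2+7=9, 2+8=10, 2+9=11, 2+12=14
a = 3: 3+3=6, 3+7=10, 3+8=11, 3+9=12, 3+12=15
a = 7: 7+7=14, 7+8=15, 7+9=16, 7+12=19
a = 8: 8+8=16, 8+9=17, 8+12=20
a = 9: 9+9=18, 9+12=21
a = 12: 12+12=24
Distinct sums: {2, 3, 4, 5, 6, 8, 9, 10, 11, 12, 13, 14, 15, 16, 17, 18, 19, 20, 21, 24}
|A + A| = 20

|A + A| = 20


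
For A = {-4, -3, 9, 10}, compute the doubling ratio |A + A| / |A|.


|A| = 4.
Compute A + A by enumerating all 16 pairs.
A + A = {-8, -7, -6, 5, 6, 7, 18, 19, 20}, so |A + A| = 9.
K = |A + A| / |A| = 9/4 (already in lowest terms) ≈ 2.2500.
Reference: AP of size 4 gives K = 7/4 ≈ 1.7500; a fully generic set of size 4 gives K ≈ 2.5000.

|A| = 4, |A + A| = 9, K = 9/4.


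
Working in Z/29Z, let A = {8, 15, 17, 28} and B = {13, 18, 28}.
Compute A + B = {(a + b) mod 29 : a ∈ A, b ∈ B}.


Work in Z/29Z: reduce every sum a + b modulo 29.
Enumerate all 12 pairs:
a = 8: 8+13=21, 8+18=26, 8+28=7
a = 15: 15+13=28, 15+18=4, 15+28=14
a = 17: 17+13=1, 17+18=6, 17+28=16
a = 28: 28+13=12, 28+18=17, 28+28=27
Distinct residues collected: {1, 4, 6, 7, 12, 14, 16, 17, 21, 26, 27, 28}
|A + B| = 12 (out of 29 total residues).

A + B = {1, 4, 6, 7, 12, 14, 16, 17, 21, 26, 27, 28}


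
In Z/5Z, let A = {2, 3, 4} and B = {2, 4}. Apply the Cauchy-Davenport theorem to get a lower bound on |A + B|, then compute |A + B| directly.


Cauchy-Davenport: |A + B| ≥ min(p, |A| + |B| - 1) for A, B nonempty in Z/pZ.
|A| = 3, |B| = 2, p = 5.
CD lower bound = min(5, 3 + 2 - 1) = min(5, 4) = 4.
Compute A + B mod 5 directly:
a = 2: 2+2=4, 2+4=1
a = 3: 3+2=0, 3+4=2
a = 4: 4+2=1, 4+4=3
A + B = {0, 1, 2, 3, 4}, so |A + B| = 5.
Verify: 5 ≥ 4? Yes ✓.

CD lower bound = 4, actual |A + B| = 5.


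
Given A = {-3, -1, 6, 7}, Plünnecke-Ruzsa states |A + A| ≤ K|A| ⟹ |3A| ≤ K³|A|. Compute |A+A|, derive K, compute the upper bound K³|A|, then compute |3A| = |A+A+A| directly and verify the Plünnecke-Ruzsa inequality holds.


|A| = 4.
Step 1: Compute A + A by enumerating all 16 pairs.
A + A = {-6, -4, -2, 3, 4, 5, 6, 12, 13, 14}, so |A + A| = 10.
Step 2: Doubling constant K = |A + A|/|A| = 10/4 = 10/4 ≈ 2.5000.
Step 3: Plünnecke-Ruzsa gives |3A| ≤ K³·|A| = (2.5000)³ · 4 ≈ 62.5000.
Step 4: Compute 3A = A + A + A directly by enumerating all triples (a,b,c) ∈ A³; |3A| = 19.
Step 5: Check 19 ≤ 62.5000? Yes ✓.

K = 10/4, Plünnecke-Ruzsa bound K³|A| ≈ 62.5000, |3A| = 19, inequality holds.


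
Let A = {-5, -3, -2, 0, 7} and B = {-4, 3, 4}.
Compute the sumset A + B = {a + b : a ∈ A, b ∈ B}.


A + B = {a + b : a ∈ A, b ∈ B}.
Enumerate all |A|·|B| = 5·3 = 15 pairs (a, b) and collect distinct sums.
a = -5: -5+-4=-9, -5+3=-2, -5+4=-1
a = -3: -3+-4=-7, -3+3=0, -3+4=1
a = -2: -2+-4=-6, -2+3=1, -2+4=2
a = 0: 0+-4=-4, 0+3=3, 0+4=4
a = 7: 7+-4=3, 7+3=10, 7+4=11
Collecting distinct sums: A + B = {-9, -7, -6, -4, -2, -1, 0, 1, 2, 3, 4, 10, 11}
|A + B| = 13

A + B = {-9, -7, -6, -4, -2, -1, 0, 1, 2, 3, 4, 10, 11}
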